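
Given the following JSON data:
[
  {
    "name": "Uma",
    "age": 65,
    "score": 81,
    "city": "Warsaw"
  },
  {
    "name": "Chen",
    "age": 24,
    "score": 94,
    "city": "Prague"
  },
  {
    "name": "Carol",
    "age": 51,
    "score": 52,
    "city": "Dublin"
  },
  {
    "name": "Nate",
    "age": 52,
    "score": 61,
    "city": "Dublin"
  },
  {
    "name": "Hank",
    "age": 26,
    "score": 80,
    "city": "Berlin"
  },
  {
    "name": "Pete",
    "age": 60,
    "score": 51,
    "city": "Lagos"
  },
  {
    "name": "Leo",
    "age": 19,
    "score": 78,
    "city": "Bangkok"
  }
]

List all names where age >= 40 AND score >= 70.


Checking both conditions:
  Uma (age=65, score=81) -> YES
  Chen (age=24, score=94) -> no
  Carol (age=51, score=52) -> no
  Nate (age=52, score=61) -> no
  Hank (age=26, score=80) -> no
  Pete (age=60, score=51) -> no
  Leo (age=19, score=78) -> no


ANSWER: Uma


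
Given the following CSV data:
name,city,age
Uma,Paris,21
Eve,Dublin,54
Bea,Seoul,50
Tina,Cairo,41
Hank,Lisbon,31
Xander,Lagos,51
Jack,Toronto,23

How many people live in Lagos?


Scanning city column for 'Lagos':
  Row 6: Xander -> MATCH
Total matches: 1

ANSWER: 1


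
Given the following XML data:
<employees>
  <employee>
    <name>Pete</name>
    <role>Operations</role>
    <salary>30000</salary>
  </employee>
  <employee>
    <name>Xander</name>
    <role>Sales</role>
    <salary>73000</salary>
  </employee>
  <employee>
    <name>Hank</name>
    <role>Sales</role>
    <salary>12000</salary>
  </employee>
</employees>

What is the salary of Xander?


Searching for <employee> with <name>Xander</name>
Found at position 2
<salary>73000</salary>

ANSWER: 73000


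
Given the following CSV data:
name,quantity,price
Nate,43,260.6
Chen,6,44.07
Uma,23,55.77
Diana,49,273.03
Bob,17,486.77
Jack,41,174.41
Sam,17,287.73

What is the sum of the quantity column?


Values in 'quantity' column:
  Row 1: 43
  Row 2: 6
  Row 3: 23
  Row 4: 49
  Row 5: 17
  Row 6: 41
  Row 7: 17
Sum = 43 + 6 + 23 + 49 + 17 + 41 + 17 = 196

ANSWER: 196


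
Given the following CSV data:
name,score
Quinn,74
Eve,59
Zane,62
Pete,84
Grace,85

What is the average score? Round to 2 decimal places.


Scores: 74, 59, 62, 84, 85
Sum = 364
Count = 5
Average = 364 / 5 = 72.80

ANSWER: 72.80


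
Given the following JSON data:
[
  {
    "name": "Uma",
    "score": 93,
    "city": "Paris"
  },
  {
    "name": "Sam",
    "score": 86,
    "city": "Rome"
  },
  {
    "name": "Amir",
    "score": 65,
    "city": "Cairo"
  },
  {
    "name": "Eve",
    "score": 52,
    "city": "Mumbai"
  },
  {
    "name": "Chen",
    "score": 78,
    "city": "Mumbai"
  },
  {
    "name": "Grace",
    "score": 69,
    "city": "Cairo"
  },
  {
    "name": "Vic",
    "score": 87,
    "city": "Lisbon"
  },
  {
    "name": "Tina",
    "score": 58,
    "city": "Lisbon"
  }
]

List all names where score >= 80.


Filtering records where score >= 80:
  Uma (score=93) -> YES
  Sam (score=86) -> YES
  Amir (score=65) -> no
  Eve (score=52) -> no
  Chen (score=78) -> no
  Grace (score=69) -> no
  Vic (score=87) -> YES
  Tina (score=58) -> no


ANSWER: Uma, Sam, Vic


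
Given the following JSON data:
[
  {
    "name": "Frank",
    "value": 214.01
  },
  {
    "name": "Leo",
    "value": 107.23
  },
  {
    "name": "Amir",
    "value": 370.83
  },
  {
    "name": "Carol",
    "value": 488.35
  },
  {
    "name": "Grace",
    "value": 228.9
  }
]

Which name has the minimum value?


Comparing values:
  Frank: 214.01
  Leo: 107.23
  Amir: 370.83
  Carol: 488.35
  Grace: 228.9
Minimum: Leo (107.23)

ANSWER: Leo


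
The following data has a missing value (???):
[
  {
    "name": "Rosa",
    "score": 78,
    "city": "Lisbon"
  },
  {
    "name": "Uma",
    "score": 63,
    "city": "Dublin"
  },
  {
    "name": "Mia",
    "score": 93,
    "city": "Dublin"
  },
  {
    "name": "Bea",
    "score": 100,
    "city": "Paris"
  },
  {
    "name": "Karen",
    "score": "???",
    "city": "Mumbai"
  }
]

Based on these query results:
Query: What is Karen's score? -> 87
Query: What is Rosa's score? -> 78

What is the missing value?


The missing value is Karen's score
From query: Karen's score = 87

ANSWER: 87


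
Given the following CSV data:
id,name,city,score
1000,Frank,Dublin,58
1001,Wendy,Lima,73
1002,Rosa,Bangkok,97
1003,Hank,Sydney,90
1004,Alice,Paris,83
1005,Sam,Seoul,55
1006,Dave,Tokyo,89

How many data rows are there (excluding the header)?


Counting rows (excluding header):
Header: id,name,city,score
Data rows: 7

ANSWER: 7


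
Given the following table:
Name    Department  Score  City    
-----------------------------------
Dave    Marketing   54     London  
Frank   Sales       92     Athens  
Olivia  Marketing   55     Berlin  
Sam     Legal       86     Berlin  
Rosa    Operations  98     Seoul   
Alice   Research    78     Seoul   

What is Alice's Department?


Row 6: Alice
Department = Research

ANSWER: Research


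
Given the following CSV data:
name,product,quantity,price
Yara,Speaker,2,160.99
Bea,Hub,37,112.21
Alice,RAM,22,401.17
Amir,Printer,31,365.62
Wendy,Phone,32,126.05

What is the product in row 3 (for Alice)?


Row 3: Alice
Column 'product' = RAM

ANSWER: RAM


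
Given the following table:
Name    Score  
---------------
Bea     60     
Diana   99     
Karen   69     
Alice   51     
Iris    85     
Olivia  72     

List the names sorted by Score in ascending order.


Sorting by Score (ascending):
  Alice: 51
  Bea: 60
  Karen: 69
  Olivia: 72
  Iris: 85
  Diana: 99


ANSWER: Alice, Bea, Karen, Olivia, Iris, Diana


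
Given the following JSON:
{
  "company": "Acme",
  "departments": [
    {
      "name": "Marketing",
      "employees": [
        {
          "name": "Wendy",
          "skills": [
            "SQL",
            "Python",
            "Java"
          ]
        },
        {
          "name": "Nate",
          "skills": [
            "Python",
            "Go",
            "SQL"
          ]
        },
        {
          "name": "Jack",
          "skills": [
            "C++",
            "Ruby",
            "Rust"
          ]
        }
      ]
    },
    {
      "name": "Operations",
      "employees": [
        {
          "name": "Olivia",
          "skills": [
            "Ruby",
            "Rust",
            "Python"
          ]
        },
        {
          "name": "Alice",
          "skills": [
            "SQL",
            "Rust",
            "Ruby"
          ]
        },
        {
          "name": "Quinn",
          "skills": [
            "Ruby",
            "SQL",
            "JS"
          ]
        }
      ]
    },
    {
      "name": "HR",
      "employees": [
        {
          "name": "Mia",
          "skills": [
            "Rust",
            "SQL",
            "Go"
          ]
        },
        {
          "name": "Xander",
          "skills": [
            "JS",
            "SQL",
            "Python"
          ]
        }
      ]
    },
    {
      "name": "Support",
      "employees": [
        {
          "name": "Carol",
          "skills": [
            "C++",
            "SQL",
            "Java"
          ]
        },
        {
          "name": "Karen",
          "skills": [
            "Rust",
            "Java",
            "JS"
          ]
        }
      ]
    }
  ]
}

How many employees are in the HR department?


Path: departments[2].employees
Count: 2

ANSWER: 2


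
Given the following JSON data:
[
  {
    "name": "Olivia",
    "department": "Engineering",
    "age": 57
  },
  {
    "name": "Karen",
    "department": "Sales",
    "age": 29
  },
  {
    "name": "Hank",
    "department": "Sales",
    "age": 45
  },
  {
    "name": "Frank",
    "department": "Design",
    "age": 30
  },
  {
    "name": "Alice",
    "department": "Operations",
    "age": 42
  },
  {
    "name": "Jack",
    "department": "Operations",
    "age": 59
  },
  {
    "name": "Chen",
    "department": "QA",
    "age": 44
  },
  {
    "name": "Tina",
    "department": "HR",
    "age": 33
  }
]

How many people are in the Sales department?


Scanning records for department = Sales
  Record 1: Karen
  Record 2: Hank
Count: 2

ANSWER: 2


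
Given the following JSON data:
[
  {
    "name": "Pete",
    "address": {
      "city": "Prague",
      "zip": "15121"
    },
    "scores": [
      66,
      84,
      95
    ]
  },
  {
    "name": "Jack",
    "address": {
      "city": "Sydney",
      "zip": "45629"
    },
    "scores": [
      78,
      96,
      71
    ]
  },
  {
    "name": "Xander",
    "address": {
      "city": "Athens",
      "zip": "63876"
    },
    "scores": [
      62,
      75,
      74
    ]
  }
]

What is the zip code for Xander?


Path: records[2].address.zip
Value: 63876

ANSWER: 63876


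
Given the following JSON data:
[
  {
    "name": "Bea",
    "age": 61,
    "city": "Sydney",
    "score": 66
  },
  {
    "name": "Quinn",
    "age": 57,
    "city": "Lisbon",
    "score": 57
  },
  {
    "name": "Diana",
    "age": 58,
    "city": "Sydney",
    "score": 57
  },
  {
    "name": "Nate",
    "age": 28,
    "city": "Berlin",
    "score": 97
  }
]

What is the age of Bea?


Looking up record where name = Bea
Record index: 0
Field 'age' = 61

ANSWER: 61


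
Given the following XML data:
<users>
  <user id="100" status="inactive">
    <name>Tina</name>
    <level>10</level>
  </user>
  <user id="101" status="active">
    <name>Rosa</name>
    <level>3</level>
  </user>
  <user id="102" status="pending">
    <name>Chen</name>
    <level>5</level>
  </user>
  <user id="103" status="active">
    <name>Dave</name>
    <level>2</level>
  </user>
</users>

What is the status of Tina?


Finding user with name = Tina
user id="100" status="inactive"

ANSWER: inactive


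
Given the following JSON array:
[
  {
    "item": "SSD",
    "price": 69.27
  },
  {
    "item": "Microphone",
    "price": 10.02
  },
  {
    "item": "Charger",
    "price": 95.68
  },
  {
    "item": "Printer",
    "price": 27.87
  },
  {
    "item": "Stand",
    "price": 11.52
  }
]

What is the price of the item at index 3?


Array index 3 -> Printer
price = 27.87

ANSWER: 27.87


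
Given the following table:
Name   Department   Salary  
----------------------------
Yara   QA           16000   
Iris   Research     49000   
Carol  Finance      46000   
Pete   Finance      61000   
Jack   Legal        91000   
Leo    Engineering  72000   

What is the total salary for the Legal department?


Legal department members:
  Jack: 91000
Total = 91000 = 91000

ANSWER: 91000


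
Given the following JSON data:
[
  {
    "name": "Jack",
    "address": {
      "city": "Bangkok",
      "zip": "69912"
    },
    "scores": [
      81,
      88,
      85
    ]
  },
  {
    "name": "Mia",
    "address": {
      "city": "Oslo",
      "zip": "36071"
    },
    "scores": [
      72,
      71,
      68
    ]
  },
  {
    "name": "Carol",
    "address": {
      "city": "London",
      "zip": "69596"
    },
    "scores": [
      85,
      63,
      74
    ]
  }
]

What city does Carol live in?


Path: records[2].address.city
Value: London

ANSWER: London


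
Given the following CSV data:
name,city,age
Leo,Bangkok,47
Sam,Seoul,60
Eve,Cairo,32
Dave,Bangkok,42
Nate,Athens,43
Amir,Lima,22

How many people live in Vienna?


Scanning city column for 'Vienna':
Total matches: 0

ANSWER: 0


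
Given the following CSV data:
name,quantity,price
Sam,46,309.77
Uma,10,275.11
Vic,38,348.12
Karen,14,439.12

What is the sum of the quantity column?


Values in 'quantity' column:
  Row 1: 46
  Row 2: 10
  Row 3: 38
  Row 4: 14
Sum = 46 + 10 + 38 + 14 = 108

ANSWER: 108


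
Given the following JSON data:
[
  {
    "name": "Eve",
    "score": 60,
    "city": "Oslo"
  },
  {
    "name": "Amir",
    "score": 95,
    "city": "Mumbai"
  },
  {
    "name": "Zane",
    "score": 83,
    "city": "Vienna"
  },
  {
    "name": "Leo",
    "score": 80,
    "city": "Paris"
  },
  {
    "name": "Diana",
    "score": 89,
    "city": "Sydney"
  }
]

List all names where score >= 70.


Filtering records where score >= 70:
  Eve (score=60) -> no
  Amir (score=95) -> YES
  Zane (score=83) -> YES
  Leo (score=80) -> YES
  Diana (score=89) -> YES


ANSWER: Amir, Zane, Leo, Diana


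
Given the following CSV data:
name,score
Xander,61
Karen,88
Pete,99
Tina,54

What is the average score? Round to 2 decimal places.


Scores: 61, 88, 99, 54
Sum = 302
Count = 4
Average = 302 / 4 = 75.50

ANSWER: 75.50


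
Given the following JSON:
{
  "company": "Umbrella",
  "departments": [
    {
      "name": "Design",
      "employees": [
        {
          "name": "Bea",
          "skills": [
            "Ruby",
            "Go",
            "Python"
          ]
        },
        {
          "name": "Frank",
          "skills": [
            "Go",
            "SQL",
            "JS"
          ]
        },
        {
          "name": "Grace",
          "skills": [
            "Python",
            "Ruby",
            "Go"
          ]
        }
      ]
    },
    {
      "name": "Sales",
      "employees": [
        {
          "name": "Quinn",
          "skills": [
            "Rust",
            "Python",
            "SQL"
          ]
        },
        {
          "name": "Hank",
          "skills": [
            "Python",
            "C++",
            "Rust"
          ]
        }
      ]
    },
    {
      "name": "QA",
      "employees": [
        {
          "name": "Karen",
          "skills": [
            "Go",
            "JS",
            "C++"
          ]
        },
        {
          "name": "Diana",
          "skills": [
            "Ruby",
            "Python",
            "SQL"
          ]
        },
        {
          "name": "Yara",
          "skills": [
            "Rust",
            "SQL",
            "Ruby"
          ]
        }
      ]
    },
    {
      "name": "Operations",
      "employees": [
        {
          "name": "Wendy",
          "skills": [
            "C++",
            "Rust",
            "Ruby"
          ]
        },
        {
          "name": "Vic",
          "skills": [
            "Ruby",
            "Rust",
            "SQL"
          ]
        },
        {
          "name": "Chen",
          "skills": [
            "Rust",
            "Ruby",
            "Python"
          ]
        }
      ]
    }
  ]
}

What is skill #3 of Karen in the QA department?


Path: departments[2].employees[0].skills[2]
Value: C++

ANSWER: C++


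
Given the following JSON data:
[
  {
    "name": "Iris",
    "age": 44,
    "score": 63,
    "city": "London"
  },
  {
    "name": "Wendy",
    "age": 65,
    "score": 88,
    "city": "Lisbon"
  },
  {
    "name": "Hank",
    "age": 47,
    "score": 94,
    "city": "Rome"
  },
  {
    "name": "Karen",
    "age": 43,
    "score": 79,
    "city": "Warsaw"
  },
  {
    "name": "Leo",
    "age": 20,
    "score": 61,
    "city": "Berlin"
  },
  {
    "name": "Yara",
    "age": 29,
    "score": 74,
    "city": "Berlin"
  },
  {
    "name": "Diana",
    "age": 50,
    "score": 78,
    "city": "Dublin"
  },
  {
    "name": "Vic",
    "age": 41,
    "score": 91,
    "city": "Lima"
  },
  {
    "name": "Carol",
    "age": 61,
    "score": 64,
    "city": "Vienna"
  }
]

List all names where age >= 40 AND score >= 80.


Checking both conditions:
  Iris (age=44, score=63) -> no
  Wendy (age=65, score=88) -> YES
  Hank (age=47, score=94) -> YES
  Karen (age=43, score=79) -> no
  Leo (age=20, score=61) -> no
  Yara (age=29, score=74) -> no
  Diana (age=50, score=78) -> no
  Vic (age=41, score=91) -> YES
  Carol (age=61, score=64) -> no


ANSWER: Wendy, Hank, Vic


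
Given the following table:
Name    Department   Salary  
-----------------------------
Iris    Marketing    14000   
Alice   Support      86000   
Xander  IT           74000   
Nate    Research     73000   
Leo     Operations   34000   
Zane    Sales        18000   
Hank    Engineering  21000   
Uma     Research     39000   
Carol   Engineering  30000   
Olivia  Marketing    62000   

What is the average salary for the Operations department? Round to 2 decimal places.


Operations department members:
  Leo: 34000
Sum = 34000
Count = 1
Average = 34000 / 1 = 34000.00

ANSWER: 34000.00


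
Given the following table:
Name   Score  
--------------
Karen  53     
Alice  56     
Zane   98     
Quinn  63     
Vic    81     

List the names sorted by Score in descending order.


Sorting by Score (descending):
  Zane: 98
  Vic: 81
  Quinn: 63
  Alice: 56
  Karen: 53


ANSWER: Zane, Vic, Quinn, Alice, Karen


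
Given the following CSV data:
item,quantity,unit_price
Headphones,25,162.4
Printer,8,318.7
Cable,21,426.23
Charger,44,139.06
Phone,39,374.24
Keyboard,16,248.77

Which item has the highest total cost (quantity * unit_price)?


Computing row totals:
  Headphones: 4060.0
  Printer: 2549.6
  Cable: 8950.83
  Charger: 6118.64
  Phone: 14595.36
  Keyboard: 3980.32
Maximum: Phone (14595.36)

ANSWER: Phone


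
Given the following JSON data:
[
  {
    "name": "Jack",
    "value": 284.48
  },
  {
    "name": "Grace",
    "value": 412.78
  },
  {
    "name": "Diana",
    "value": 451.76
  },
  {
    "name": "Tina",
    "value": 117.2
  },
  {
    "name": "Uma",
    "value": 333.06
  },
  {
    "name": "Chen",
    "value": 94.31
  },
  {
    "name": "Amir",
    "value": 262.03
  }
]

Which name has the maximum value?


Comparing values:
  Jack: 284.48
  Grace: 412.78
  Diana: 451.76
  Tina: 117.2
  Uma: 333.06
  Chen: 94.31
  Amir: 262.03
Maximum: Diana (451.76)

ANSWER: Diana


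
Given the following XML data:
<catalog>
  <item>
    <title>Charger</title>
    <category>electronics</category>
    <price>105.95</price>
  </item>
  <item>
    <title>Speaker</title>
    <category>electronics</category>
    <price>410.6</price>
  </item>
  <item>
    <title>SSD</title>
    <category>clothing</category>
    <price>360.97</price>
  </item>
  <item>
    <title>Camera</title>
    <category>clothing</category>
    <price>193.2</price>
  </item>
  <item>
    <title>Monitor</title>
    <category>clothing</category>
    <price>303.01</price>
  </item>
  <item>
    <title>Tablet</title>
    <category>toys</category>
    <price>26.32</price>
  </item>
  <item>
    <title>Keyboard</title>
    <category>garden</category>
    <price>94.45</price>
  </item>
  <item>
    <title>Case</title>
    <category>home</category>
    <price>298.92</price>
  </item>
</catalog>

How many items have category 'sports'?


Scanning <item> elements for <category>sports</category>:
Count: 0

ANSWER: 0


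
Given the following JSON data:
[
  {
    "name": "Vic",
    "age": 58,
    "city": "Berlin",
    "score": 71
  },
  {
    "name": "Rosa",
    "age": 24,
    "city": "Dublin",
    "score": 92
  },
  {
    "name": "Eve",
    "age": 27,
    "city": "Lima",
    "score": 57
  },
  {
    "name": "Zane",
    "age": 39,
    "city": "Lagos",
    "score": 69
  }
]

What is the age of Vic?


Looking up record where name = Vic
Record index: 0
Field 'age' = 58

ANSWER: 58


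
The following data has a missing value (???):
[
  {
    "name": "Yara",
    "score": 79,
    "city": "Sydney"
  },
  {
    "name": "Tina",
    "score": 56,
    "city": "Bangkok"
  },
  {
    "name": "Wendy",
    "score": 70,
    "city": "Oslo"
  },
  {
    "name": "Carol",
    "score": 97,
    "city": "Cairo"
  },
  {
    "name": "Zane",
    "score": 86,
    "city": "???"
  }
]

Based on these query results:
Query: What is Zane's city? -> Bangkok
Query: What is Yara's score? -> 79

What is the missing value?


The missing value is Zane's city
From query: Zane's city = Bangkok

ANSWER: Bangkok


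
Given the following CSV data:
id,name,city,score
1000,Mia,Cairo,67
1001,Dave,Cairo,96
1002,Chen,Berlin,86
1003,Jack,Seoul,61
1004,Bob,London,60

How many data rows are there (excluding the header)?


Counting rows (excluding header):
Header: id,name,city,score
Data rows: 5

ANSWER: 5


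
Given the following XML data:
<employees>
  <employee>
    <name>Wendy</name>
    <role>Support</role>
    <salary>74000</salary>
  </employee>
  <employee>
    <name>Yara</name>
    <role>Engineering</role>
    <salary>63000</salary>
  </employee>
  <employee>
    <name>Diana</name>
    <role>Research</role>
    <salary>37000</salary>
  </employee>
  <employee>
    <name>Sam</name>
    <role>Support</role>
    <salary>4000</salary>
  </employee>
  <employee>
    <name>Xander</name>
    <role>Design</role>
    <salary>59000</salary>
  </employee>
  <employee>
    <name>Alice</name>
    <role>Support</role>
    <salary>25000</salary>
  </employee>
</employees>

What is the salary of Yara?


Searching for <employee> with <name>Yara</name>
Found at position 2
<salary>63000</salary>

ANSWER: 63000


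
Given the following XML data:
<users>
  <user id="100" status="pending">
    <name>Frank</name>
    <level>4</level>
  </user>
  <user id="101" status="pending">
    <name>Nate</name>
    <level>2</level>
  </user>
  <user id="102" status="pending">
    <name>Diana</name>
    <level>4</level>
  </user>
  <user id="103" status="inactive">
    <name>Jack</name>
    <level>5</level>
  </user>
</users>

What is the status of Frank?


Finding user with name = Frank
user id="100" status="pending"

ANSWER: pending


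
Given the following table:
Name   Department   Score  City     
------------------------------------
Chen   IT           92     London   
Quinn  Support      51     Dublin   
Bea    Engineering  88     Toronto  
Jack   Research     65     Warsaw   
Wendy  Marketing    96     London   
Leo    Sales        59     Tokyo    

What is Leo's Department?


Row 6: Leo
Department = Sales

ANSWER: Sales


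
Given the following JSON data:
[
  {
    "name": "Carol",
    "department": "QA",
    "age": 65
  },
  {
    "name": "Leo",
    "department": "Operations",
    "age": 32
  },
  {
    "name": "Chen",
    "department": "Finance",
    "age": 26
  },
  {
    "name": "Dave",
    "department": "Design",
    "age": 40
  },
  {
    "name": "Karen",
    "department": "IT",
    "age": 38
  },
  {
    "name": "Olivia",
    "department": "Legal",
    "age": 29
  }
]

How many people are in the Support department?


Scanning records for department = Support
  No matches found
Count: 0

ANSWER: 0


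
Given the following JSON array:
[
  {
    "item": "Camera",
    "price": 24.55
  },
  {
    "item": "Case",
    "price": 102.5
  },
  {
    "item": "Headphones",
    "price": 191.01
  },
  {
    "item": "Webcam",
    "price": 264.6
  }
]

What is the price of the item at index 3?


Array index 3 -> Webcam
price = 264.6

ANSWER: 264.6


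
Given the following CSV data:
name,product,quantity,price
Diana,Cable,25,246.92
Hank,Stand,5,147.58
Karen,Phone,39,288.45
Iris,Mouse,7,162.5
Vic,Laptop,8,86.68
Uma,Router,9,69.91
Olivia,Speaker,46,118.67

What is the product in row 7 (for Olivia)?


Row 7: Olivia
Column 'product' = Speaker

ANSWER: Speaker


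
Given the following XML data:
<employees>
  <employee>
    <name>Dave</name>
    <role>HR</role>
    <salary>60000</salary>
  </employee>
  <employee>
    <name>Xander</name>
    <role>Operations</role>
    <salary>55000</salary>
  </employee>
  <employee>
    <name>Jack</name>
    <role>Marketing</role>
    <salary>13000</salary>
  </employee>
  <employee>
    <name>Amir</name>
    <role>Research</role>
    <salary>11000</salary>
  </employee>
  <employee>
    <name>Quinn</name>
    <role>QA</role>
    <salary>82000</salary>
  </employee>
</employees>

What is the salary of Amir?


Searching for <employee> with <name>Amir</name>
Found at position 4
<salary>11000</salary>

ANSWER: 11000


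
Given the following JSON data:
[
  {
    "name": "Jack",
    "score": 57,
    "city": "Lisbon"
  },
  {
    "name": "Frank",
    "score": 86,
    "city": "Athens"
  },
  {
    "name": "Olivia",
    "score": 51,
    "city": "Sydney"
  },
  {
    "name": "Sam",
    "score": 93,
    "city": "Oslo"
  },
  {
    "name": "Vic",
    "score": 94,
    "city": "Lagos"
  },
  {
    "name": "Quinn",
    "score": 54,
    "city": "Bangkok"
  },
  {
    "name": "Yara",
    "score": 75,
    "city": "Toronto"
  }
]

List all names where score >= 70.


Filtering records where score >= 70:
  Jack (score=57) -> no
  Frank (score=86) -> YES
  Olivia (score=51) -> no
  Sam (score=93) -> YES
  Vic (score=94) -> YES
  Quinn (score=54) -> no
  Yara (score=75) -> YES


ANSWER: Frank, Sam, Vic, Yara


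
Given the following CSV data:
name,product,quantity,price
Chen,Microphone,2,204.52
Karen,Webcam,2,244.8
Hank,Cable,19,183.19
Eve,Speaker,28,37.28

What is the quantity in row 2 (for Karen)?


Row 2: Karen
Column 'quantity' = 2

ANSWER: 2


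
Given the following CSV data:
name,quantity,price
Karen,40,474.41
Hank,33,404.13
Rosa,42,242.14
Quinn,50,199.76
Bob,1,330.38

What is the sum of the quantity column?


Values in 'quantity' column:
  Row 1: 40
  Row 2: 33
  Row 3: 42
  Row 4: 50
  Row 5: 1
Sum = 40 + 33 + 42 + 50 + 1 = 166

ANSWER: 166


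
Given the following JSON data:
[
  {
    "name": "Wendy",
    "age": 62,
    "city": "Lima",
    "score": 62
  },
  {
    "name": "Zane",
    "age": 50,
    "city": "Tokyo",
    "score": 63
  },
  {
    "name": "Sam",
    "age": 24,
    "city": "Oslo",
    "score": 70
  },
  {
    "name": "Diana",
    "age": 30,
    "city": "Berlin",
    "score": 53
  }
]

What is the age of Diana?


Looking up record where name = Diana
Record index: 3
Field 'age' = 30

ANSWER: 30


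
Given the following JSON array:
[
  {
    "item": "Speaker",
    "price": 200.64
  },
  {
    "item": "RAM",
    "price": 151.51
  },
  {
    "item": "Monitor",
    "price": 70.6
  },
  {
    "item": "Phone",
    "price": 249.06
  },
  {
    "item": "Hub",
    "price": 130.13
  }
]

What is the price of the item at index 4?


Array index 4 -> Hub
price = 130.13

ANSWER: 130.13


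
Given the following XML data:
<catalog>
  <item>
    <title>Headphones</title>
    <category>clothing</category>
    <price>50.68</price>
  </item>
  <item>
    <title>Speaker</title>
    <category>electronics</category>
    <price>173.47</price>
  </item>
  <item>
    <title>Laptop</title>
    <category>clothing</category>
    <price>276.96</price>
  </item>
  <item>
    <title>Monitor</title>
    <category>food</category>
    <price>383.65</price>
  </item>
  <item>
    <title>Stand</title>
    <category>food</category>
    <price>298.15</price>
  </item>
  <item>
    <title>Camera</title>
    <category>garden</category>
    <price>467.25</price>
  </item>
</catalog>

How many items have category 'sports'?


Scanning <item> elements for <category>sports</category>:
Count: 0

ANSWER: 0


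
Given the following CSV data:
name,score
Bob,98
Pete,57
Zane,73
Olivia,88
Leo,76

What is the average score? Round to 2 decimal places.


Scores: 98, 57, 73, 88, 76
Sum = 392
Count = 5
Average = 392 / 5 = 78.40

ANSWER: 78.40


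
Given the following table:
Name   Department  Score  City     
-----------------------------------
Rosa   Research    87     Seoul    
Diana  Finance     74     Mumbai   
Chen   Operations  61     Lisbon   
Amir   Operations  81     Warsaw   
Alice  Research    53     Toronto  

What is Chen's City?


Row 3: Chen
City = Lisbon

ANSWER: Lisbon


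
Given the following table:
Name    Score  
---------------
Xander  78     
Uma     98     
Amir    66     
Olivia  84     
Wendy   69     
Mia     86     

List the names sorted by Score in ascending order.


Sorting by Score (ascending):
  Amir: 66
  Wendy: 69
  Xander: 78
  Olivia: 84
  Mia: 86
  Uma: 98


ANSWER: Amir, Wendy, Xander, Olivia, Mia, Uma


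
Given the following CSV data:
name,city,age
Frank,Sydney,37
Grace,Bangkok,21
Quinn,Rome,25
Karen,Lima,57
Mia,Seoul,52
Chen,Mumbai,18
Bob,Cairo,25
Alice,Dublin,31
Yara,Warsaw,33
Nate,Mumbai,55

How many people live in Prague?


Scanning city column for 'Prague':
Total matches: 0

ANSWER: 0


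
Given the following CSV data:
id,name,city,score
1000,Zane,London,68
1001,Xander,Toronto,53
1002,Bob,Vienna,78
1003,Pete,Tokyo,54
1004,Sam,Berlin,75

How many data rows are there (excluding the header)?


Counting rows (excluding header):
Header: id,name,city,score
Data rows: 5

ANSWER: 5


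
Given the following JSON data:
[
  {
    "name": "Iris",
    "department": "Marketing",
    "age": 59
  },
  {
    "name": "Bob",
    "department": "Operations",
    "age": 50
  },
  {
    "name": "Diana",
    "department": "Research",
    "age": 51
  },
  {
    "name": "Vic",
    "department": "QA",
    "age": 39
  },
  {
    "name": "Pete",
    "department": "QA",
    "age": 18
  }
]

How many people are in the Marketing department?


Scanning records for department = Marketing
  Record 0: Iris
Count: 1

ANSWER: 1


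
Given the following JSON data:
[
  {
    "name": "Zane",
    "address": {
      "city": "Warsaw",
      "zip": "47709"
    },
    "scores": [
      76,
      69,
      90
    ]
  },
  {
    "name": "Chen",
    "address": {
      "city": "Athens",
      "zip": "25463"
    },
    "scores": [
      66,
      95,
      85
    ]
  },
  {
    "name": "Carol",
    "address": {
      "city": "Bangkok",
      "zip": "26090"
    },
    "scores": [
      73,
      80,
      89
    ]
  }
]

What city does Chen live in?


Path: records[1].address.city
Value: Athens

ANSWER: Athens


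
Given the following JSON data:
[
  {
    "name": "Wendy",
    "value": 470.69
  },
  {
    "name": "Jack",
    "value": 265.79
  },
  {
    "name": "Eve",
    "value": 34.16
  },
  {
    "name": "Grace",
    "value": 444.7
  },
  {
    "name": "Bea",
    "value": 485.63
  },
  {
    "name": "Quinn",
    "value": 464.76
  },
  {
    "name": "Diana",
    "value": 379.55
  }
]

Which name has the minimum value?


Comparing values:
  Wendy: 470.69
  Jack: 265.79
  Eve: 34.16
  Grace: 444.7
  Bea: 485.63
  Quinn: 464.76
  Diana: 379.55
Minimum: Eve (34.16)

ANSWER: Eve


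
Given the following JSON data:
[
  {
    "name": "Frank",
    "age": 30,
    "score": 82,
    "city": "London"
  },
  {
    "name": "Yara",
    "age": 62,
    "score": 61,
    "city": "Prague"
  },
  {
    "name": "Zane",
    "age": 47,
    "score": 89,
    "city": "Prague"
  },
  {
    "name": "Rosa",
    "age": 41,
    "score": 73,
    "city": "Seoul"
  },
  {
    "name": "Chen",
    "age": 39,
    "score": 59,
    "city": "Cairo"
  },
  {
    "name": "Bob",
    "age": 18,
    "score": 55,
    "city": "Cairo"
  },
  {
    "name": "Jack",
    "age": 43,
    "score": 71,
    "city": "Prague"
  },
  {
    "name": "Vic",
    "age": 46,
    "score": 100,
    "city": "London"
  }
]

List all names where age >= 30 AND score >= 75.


Checking both conditions:
  Frank (age=30, score=82) -> YES
  Yara (age=62, score=61) -> no
  Zane (age=47, score=89) -> YES
  Rosa (age=41, score=73) -> no
  Chen (age=39, score=59) -> no
  Bob (age=18, score=55) -> no
  Jack (age=43, score=71) -> no
  Vic (age=46, score=100) -> YES


ANSWER: Frank, Zane, Vic


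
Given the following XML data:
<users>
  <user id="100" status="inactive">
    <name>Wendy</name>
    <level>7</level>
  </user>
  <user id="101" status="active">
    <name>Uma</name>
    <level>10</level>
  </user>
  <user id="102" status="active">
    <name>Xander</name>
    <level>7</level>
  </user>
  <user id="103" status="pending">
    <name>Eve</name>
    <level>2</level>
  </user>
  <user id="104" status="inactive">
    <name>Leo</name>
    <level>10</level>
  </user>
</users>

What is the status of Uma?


Finding user with name = Uma
user id="101" status="active"

ANSWER: active


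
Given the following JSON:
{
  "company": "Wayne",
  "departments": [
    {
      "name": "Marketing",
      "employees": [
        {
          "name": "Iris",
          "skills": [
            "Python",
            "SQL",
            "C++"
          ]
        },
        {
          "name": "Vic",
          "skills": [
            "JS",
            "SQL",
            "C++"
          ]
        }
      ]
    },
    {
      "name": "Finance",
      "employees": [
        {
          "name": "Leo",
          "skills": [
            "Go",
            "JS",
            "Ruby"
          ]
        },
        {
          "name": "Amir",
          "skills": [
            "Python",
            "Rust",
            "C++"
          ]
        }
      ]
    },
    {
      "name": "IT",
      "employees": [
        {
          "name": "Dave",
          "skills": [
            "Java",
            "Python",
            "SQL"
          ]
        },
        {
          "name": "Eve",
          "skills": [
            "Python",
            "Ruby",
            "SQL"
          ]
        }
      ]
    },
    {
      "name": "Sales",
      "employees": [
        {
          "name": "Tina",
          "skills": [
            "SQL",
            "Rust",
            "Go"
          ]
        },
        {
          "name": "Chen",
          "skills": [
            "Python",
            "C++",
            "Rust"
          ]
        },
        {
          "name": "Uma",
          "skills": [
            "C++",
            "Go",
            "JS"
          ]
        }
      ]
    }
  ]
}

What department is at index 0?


Path: departments[0].name
Value: Marketing

ANSWER: Marketing


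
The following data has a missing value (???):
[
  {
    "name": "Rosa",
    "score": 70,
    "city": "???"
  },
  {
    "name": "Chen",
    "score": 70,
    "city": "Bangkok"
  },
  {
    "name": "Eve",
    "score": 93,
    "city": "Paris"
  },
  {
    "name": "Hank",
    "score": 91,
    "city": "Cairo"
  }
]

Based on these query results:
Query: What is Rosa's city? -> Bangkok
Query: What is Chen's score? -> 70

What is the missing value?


The missing value is Rosa's city
From query: Rosa's city = Bangkok

ANSWER: Bangkok


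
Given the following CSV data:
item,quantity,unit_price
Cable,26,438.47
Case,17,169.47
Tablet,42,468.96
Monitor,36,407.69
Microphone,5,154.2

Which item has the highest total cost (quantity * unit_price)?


Computing row totals:
  Cable: 11400.22
  Case: 2880.99
  Tablet: 19696.32
  Monitor: 14676.84
  Microphone: 771.0
Maximum: Tablet (19696.32)

ANSWER: Tablet


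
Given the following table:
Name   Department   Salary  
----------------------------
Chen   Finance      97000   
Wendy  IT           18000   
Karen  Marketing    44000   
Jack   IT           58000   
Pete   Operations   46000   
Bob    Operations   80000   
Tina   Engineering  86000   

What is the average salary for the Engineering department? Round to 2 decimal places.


Engineering department members:
  Tina: 86000
Sum = 86000
Count = 1
Average = 86000 / 1 = 86000.00

ANSWER: 86000.00


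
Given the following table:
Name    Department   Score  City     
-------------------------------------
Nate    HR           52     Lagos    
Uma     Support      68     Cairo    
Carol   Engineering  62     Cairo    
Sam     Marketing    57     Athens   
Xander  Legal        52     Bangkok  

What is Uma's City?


Row 2: Uma
City = Cairo

ANSWER: Cairo


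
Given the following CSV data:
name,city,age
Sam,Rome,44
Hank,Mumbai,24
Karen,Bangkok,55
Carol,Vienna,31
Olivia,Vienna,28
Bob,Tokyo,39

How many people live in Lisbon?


Scanning city column for 'Lisbon':
Total matches: 0

ANSWER: 0


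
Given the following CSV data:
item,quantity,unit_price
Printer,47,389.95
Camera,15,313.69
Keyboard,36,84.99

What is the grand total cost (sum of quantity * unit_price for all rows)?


Computing row totals:
  Printer: 47 * 389.95 = 18327.65
  Camera: 15 * 313.69 = 4705.35
  Keyboard: 36 * 84.99 = 3059.64
Grand total = 18327.65 + 4705.35 + 3059.64 = 26092.64

ANSWER: 26092.64


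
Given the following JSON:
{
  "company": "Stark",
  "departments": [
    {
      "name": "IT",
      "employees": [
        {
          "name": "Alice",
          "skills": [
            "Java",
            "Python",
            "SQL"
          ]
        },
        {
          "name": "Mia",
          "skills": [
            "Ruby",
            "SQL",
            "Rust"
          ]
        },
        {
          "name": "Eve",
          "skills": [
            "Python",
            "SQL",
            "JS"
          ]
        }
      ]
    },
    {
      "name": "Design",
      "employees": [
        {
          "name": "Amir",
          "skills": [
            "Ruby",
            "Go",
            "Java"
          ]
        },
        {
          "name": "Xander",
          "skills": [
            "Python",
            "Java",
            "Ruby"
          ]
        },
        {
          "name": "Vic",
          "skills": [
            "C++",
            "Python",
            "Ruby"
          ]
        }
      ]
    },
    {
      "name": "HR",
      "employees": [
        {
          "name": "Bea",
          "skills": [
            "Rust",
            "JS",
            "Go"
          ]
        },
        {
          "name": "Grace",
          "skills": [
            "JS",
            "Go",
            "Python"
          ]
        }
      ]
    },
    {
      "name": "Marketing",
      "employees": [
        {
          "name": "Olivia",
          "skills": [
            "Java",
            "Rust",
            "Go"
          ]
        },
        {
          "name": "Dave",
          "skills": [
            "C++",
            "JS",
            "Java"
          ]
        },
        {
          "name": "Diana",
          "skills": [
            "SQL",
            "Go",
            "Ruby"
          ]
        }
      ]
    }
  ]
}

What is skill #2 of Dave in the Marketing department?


Path: departments[3].employees[1].skills[1]
Value: JS

ANSWER: JS


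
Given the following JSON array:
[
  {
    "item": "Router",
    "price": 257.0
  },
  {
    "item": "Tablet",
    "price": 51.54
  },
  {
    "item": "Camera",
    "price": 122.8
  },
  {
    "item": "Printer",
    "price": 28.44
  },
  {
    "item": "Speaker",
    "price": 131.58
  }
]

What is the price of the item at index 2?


Array index 2 -> Camera
price = 122.8

ANSWER: 122.8


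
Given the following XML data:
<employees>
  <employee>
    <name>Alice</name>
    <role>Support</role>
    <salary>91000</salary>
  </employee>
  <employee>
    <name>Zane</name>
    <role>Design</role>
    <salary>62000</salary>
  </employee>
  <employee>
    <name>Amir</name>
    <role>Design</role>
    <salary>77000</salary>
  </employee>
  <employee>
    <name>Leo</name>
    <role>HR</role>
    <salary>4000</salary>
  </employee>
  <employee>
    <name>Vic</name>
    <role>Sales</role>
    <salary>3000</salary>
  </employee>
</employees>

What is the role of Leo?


Searching for <employee> with <name>Leo</name>
Found at position 4
<role>HR</role>

ANSWER: HR


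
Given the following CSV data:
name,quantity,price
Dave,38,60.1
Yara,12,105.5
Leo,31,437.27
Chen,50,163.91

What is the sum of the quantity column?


Values in 'quantity' column:
  Row 1: 38
  Row 2: 12
  Row 3: 31
  Row 4: 50
Sum = 38 + 12 + 31 + 50 = 131

ANSWER: 131


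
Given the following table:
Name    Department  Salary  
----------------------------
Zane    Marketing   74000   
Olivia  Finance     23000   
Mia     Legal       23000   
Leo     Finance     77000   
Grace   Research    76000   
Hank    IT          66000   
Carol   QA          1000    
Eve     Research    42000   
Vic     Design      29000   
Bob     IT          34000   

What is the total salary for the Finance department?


Finance department members:
  Olivia: 23000
  Leo: 77000
Total = 23000 + 77000 = 100000

ANSWER: 100000


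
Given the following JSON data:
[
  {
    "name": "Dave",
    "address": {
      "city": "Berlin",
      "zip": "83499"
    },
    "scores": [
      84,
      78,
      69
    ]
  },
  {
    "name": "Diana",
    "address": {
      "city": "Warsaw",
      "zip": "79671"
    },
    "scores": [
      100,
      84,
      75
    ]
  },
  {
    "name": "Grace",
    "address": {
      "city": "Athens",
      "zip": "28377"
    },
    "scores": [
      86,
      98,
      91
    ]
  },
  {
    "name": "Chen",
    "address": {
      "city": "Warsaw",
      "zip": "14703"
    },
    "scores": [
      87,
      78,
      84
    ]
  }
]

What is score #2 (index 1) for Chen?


Path: records[3].scores[1]
Value: 78

ANSWER: 78
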